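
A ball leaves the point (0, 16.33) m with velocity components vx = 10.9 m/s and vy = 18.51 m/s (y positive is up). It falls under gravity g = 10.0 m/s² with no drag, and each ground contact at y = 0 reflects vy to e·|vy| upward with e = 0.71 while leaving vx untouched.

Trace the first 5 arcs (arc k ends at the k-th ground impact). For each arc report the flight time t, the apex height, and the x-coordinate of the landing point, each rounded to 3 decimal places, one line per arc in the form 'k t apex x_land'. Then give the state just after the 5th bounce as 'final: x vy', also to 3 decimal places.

1 4.438 33.461 48.373
2 3.673 16.868 88.414
3 2.608 8.503 116.843
4 1.852 4.286 137.027
5 1.315 2.161 151.358
final: 151.358 4.667

Arc 1: start y=16.330, vy=18.510 → t=4.438, apex=33.461, x_land=48.373, impact vy=-25.869
  bounce: vy ← 0.71·25.869 = 18.367
Arc 2: start y=0.000, vy=18.367 → t=3.673, apex=16.868, x_land=88.414, impact vy=-18.367
  bounce: vy ← 0.71·18.367 = 13.041
Arc 3: start y=0.000, vy=13.041 → t=2.608, apex=8.503, x_land=116.843, impact vy=-13.041
  bounce: vy ← 0.71·13.041 = 9.259
Arc 4: start y=0.000, vy=9.259 → t=1.852, apex=4.286, x_land=137.027, impact vy=-9.259
  bounce: vy ← 0.71·9.259 = 6.574
Arc 5: start y=0.000, vy=6.574 → t=1.315, apex=2.161, x_land=151.358, impact vy=-6.574
  bounce: vy ← 0.71·6.574 = 4.667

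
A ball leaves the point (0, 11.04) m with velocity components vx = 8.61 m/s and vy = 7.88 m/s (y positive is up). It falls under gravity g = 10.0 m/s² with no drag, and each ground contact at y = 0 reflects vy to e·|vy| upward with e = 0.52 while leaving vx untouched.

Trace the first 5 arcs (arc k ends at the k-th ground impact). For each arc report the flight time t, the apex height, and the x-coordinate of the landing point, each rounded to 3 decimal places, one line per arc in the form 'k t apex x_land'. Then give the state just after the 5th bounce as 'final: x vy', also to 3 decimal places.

1 2.470 14.145 21.266
2 1.749 3.825 36.327
3 0.910 1.034 44.159
4 0.473 0.280 48.231
5 0.246 0.076 50.349
final: 50.349 0.639

Arc 1: start y=11.040, vy=7.880 → t=2.470, apex=14.145, x_land=21.266, impact vy=-16.819
  bounce: vy ← 0.52·16.819 = 8.746
Arc 2: start y=0.000, vy=8.746 → t=1.749, apex=3.825, x_land=36.327, impact vy=-8.746
  bounce: vy ← 0.52·8.746 = 4.548
Arc 3: start y=0.000, vy=4.548 → t=0.910, apex=1.034, x_land=44.159, impact vy=-4.548
  bounce: vy ← 0.52·4.548 = 2.365
Arc 4: start y=0.000, vy=2.365 → t=0.473, apex=0.280, x_land=48.231, impact vy=-2.365
  bounce: vy ← 0.52·2.365 = 1.230
Arc 5: start y=0.000, vy=1.230 → t=0.246, apex=0.076, x_land=50.349, impact vy=-1.230
  bounce: vy ← 0.52·1.230 = 0.639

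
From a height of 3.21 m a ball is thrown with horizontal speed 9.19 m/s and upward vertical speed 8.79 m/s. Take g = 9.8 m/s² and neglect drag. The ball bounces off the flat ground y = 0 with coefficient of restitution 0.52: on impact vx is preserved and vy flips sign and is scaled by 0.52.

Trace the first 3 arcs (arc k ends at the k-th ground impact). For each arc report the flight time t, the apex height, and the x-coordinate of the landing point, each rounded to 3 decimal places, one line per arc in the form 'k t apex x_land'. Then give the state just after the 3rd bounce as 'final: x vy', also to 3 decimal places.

Arc 1: start y=3.210, vy=8.790 → t=2.105, apex=7.152, x_land=19.346, impact vy=-11.840
  bounce: vy ← 0.52·11.840 = 6.157
Arc 2: start y=0.000, vy=6.157 → t=1.256, apex=1.934, x_land=30.893, impact vy=-6.157
  bounce: vy ← 0.52·6.157 = 3.201
Arc 3: start y=0.000, vy=3.201 → t=0.653, apex=0.523, x_land=36.897, impact vy=-3.201
  bounce: vy ← 0.52·3.201 = 1.665

1 2.105 7.152 19.346
2 1.256 1.934 30.893
3 0.653 0.523 36.897
final: 36.897 1.665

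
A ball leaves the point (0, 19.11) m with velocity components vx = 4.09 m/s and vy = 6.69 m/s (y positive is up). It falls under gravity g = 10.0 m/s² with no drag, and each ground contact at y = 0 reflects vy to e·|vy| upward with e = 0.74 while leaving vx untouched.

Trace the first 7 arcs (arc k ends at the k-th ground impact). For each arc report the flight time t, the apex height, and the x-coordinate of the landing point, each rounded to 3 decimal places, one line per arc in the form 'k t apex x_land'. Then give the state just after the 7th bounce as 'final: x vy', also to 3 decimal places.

1 2.735 21.348 11.187
2 3.058 11.690 23.695
3 2.263 6.401 32.951
4 1.675 3.505 39.800
5 1.239 1.920 44.868
6 0.917 1.051 48.619
7 0.679 0.576 51.394
final: 51.394 2.511

Arc 1: start y=19.110, vy=6.690 → t=2.735, apex=21.348, x_land=11.187, impact vy=-20.663
  bounce: vy ← 0.74·20.663 = 15.291
Arc 2: start y=0.000, vy=15.291 → t=3.058, apex=11.690, x_land=23.695, impact vy=-15.291
  bounce: vy ← 0.74·15.291 = 11.315
Arc 3: start y=0.000, vy=11.315 → t=2.263, apex=6.401, x_land=32.951, impact vy=-11.315
  bounce: vy ← 0.74·11.315 = 8.373
Arc 4: start y=0.000, vy=8.373 → t=1.675, apex=3.505, x_land=39.800, impact vy=-8.373
  bounce: vy ← 0.74·8.373 = 6.196
Arc 5: start y=0.000, vy=6.196 → t=1.239, apex=1.920, x_land=44.868, impact vy=-6.196
  bounce: vy ← 0.74·6.196 = 4.585
Arc 6: start y=0.000, vy=4.585 → t=0.917, apex=1.051, x_land=48.619, impact vy=-4.585
  bounce: vy ← 0.74·4.585 = 3.393
Arc 7: start y=0.000, vy=3.393 → t=0.679, apex=0.576, x_land=51.394, impact vy=-3.393
  bounce: vy ← 0.74·3.393 = 2.511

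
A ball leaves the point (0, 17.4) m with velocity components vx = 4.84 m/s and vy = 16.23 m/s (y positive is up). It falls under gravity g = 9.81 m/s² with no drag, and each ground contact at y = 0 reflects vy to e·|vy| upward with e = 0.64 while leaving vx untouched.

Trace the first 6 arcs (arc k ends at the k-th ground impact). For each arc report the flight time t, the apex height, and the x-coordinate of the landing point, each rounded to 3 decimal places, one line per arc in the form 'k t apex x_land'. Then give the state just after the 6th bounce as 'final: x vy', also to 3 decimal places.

Arc 1: start y=17.400, vy=16.230 → t=4.161, apex=30.826, x_land=20.141, impact vy=-24.593
  bounce: vy ← 0.64·24.593 = 15.739
Arc 2: start y=0.000, vy=15.739 → t=3.209, apex=12.626, x_land=35.672, impact vy=-15.739
  bounce: vy ← 0.64·15.739 = 10.073
Arc 3: start y=0.000, vy=10.073 → t=2.054, apex=5.172, x_land=45.611, impact vy=-10.073
  bounce: vy ← 0.64·10.073 = 6.447
Arc 4: start y=0.000, vy=6.447 → t=1.314, apex=2.118, x_land=51.973, impact vy=-6.447
  bounce: vy ← 0.64·6.447 = 4.126
Arc 5: start y=0.000, vy=4.126 → t=0.841, apex=0.868, x_land=56.044, impact vy=-4.126
  bounce: vy ← 0.64·4.126 = 2.641
Arc 6: start y=0.000, vy=2.641 → t=0.538, apex=0.355, x_land=58.650, impact vy=-2.641
  bounce: vy ← 0.64·2.641 = 1.690

1 4.161 30.826 20.141
2 3.209 12.626 35.672
3 2.054 5.172 45.611
4 1.314 2.118 51.973
5 0.841 0.868 56.044
6 0.538 0.355 58.650
final: 58.650 1.690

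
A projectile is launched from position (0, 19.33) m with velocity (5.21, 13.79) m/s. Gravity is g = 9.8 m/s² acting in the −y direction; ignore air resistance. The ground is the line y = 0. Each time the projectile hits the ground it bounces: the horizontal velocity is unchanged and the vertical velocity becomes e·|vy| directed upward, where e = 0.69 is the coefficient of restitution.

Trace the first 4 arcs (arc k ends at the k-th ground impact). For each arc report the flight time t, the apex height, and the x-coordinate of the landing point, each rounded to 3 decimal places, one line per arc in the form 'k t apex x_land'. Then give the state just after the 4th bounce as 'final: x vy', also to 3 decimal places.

Arc 1: start y=19.330, vy=13.790 → t=3.841, apex=29.032, x_land=20.013, impact vy=-23.854
  bounce: vy ← 0.69·23.854 = 16.460
Arc 2: start y=0.000, vy=16.460 → t=3.359, apex=13.822, x_land=37.514, impact vy=-16.460
  bounce: vy ← 0.69·16.460 = 11.357
Arc 3: start y=0.000, vy=11.357 → t=2.318, apex=6.581, x_land=49.589, impact vy=-11.357
  bounce: vy ← 0.69·11.357 = 7.836
Arc 4: start y=0.000, vy=7.836 → t=1.599, apex=3.133, x_land=57.922, impact vy=-7.836
  bounce: vy ← 0.69·7.836 = 5.407

1 3.841 29.032 20.013
2 3.359 13.822 37.514
3 2.318 6.581 49.589
4 1.599 3.133 57.922
final: 57.922 5.407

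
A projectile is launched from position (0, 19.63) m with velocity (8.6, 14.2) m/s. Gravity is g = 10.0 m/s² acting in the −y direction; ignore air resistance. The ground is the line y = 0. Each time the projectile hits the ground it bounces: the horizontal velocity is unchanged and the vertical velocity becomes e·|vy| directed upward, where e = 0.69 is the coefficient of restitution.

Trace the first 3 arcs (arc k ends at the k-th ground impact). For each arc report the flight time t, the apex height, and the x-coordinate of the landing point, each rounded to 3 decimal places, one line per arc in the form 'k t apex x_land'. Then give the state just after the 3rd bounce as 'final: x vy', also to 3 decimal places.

1 3.858 29.712 33.176
2 3.364 14.146 62.107
3 2.321 6.735 82.069
final: 82.069 8.008

Arc 1: start y=19.630, vy=14.200 → t=3.858, apex=29.712, x_land=33.176, impact vy=-24.377
  bounce: vy ← 0.69·24.377 = 16.820
Arc 2: start y=0.000, vy=16.820 → t=3.364, apex=14.146, x_land=62.107, impact vy=-16.820
  bounce: vy ← 0.69·16.820 = 11.606
Arc 3: start y=0.000, vy=11.606 → t=2.321, apex=6.735, x_land=82.069, impact vy=-11.606
  bounce: vy ← 0.69·11.606 = 8.008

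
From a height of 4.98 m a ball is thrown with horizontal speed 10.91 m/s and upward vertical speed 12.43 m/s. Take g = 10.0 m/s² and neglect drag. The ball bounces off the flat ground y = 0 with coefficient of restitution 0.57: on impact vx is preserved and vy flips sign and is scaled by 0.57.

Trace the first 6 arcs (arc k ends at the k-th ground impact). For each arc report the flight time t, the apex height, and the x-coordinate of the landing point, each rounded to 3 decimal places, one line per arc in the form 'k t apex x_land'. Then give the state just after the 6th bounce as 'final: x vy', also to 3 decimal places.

Arc 1: start y=4.980, vy=12.430 → t=2.837, apex=12.705, x_land=30.952, impact vy=-15.941
  bounce: vy ← 0.57·15.941 = 9.086
Arc 2: start y=0.000, vy=9.086 → t=1.817, apex=4.128, x_land=50.778, impact vy=-9.086
  bounce: vy ← 0.57·9.086 = 5.179
Arc 3: start y=0.000, vy=5.179 → t=1.036, apex=1.341, x_land=62.079, impact vy=-5.179
  bounce: vy ← 0.57·5.179 = 2.952
Arc 4: start y=0.000, vy=2.952 → t=0.590, apex=0.436, x_land=68.521, impact vy=-2.952
  bounce: vy ← 0.57·2.952 = 1.683
Arc 5: start y=0.000, vy=1.683 → t=0.337, apex=0.142, x_land=72.192, impact vy=-1.683
  bounce: vy ← 0.57·1.683 = 0.959
Arc 6: start y=0.000, vy=0.959 → t=0.192, apex=0.046, x_land=74.285, impact vy=-0.959
  bounce: vy ← 0.57·0.959 = 0.547

1 2.837 12.705 30.952
2 1.817 4.128 50.778
3 1.036 1.341 62.079
4 0.590 0.436 68.521
5 0.337 0.142 72.192
6 0.192 0.046 74.285
final: 74.285 0.547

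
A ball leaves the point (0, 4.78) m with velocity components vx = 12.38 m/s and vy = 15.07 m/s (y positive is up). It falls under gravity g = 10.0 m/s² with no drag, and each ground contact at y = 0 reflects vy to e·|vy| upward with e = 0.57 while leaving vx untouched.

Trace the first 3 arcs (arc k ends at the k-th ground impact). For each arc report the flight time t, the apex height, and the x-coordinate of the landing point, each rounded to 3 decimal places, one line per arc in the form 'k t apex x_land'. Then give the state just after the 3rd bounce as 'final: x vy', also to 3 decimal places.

Arc 1: start y=4.780, vy=15.070 → t=3.303, apex=16.135, x_land=40.896, impact vy=-17.964
  bounce: vy ← 0.57·17.964 = 10.239
Arc 2: start y=0.000, vy=10.239 → t=2.048, apex=5.242, x_land=66.249, impact vy=-10.239
  bounce: vy ← 0.57·10.239 = 5.837
Arc 3: start y=0.000, vy=5.837 → t=1.167, apex=1.703, x_land=80.700, impact vy=-5.837
  bounce: vy ← 0.57·5.837 = 3.327

1 3.303 16.135 40.896
2 2.048 5.242 66.249
3 1.167 1.703 80.700
final: 80.700 3.327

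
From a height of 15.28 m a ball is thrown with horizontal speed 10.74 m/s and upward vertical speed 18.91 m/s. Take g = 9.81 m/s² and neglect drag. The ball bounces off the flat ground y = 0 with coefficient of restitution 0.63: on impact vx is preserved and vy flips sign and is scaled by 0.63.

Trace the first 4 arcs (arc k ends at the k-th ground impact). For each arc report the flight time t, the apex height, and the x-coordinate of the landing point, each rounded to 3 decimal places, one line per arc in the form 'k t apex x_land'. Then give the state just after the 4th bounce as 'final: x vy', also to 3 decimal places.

Arc 1: start y=15.280, vy=18.910 → t=4.541, apex=33.506, x_land=48.773, impact vy=-25.639
  bounce: vy ← 0.63·25.639 = 16.153
Arc 2: start y=0.000, vy=16.153 → t=3.293, apex=13.298, x_land=84.141, impact vy=-16.153
  bounce: vy ← 0.63·16.153 = 10.176
Arc 3: start y=0.000, vy=10.176 → t=2.075, apex=5.278, x_land=106.423, impact vy=-10.176
  bounce: vy ← 0.63·10.176 = 6.411
Arc 4: start y=0.000, vy=6.411 → t=1.307, apex=2.095, x_land=120.461, impact vy=-6.411
  bounce: vy ← 0.63·6.411 = 4.039

1 4.541 33.506 48.773
2 3.293 13.298 84.141
3 2.075 5.278 106.423
4 1.307 2.095 120.461
final: 120.461 4.039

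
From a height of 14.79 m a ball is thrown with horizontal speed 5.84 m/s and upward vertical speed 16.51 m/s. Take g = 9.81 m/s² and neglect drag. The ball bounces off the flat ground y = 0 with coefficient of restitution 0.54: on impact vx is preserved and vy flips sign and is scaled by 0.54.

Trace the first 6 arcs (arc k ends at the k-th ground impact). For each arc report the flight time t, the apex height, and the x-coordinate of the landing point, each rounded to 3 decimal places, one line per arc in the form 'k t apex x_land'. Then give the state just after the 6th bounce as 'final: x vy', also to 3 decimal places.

Arc 1: start y=14.790, vy=16.510 → t=4.101, apex=28.683, x_land=23.951, impact vy=-23.723
  bounce: vy ← 0.54·23.723 = 12.810
Arc 2: start y=0.000, vy=12.810 → t=2.612, apex=8.364, x_land=39.203, impact vy=-12.810
  bounce: vy ← 0.54·12.810 = 6.917
Arc 3: start y=0.000, vy=6.917 → t=1.410, apex=2.439, x_land=47.439, impact vy=-6.917
  bounce: vy ← 0.54·6.917 = 3.735
Arc 4: start y=0.000, vy=3.735 → t=0.762, apex=0.711, x_land=51.887, impact vy=-3.735
  bounce: vy ← 0.54·3.735 = 2.017
Arc 5: start y=0.000, vy=2.017 → t=0.411, apex=0.207, x_land=54.288, impact vy=-2.017
  bounce: vy ← 0.54·2.017 = 1.089
Arc 6: start y=0.000, vy=1.089 → t=0.222, apex=0.060, x_land=55.585, impact vy=-1.089
  bounce: vy ← 0.54·1.089 = 0.588

1 4.101 28.683 23.951
2 2.612 8.364 39.203
3 1.410 2.439 47.439
4 0.762 0.711 51.887
5 0.411 0.207 54.288
6 0.222 0.060 55.585
final: 55.585 0.588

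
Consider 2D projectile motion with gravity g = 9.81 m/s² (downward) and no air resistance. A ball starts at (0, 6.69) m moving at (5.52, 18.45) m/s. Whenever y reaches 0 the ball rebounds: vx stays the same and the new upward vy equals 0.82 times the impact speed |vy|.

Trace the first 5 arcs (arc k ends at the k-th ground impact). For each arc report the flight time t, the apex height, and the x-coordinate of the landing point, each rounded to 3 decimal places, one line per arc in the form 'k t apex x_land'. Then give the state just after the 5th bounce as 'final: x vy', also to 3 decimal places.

1 4.095 24.040 22.602
2 3.631 16.164 42.643
3 2.977 10.869 59.077
4 2.441 7.308 72.553
5 2.002 4.914 83.603
final: 83.603 8.052

Arc 1: start y=6.690, vy=18.450 → t=4.095, apex=24.040, x_land=22.602, impact vy=-21.718
  bounce: vy ← 0.82·21.718 = 17.809
Arc 2: start y=0.000, vy=17.809 → t=3.631, apex=16.164, x_land=42.643, impact vy=-17.809
  bounce: vy ← 0.82·17.809 = 14.603
Arc 3: start y=0.000, vy=14.603 → t=2.977, apex=10.869, x_land=59.077, impact vy=-14.603
  bounce: vy ← 0.82·14.603 = 11.974
Arc 4: start y=0.000, vy=11.974 → t=2.441, apex=7.308, x_land=72.553, impact vy=-11.974
  bounce: vy ← 0.82·11.974 = 9.819
Arc 5: start y=0.000, vy=9.819 → t=2.002, apex=4.914, x_land=83.603, impact vy=-9.819
  bounce: vy ← 0.82·9.819 = 8.052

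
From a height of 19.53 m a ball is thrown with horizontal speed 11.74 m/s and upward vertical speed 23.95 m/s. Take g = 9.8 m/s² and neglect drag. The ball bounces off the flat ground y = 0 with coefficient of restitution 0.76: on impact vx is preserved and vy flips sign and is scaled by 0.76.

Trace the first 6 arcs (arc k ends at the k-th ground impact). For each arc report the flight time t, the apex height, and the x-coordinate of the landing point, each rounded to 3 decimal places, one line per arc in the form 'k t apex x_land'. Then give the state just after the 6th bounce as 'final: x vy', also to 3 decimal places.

1 5.600 48.795 65.739
2 4.797 28.184 122.051
3 3.645 16.279 164.848
4 2.771 9.403 197.374
5 2.106 5.431 222.094
6 1.600 3.137 240.881
final: 240.881 5.959

Arc 1: start y=19.530, vy=23.950 → t=5.600, apex=48.795, x_land=65.739, impact vy=-30.926
  bounce: vy ← 0.76·30.926 = 23.503
Arc 2: start y=0.000, vy=23.503 → t=4.797, apex=28.184, x_land=122.051, impact vy=-23.503
  bounce: vy ← 0.76·23.503 = 17.863
Arc 3: start y=0.000, vy=17.863 → t=3.645, apex=16.279, x_land=164.848, impact vy=-17.863
  bounce: vy ← 0.76·17.863 = 13.576
Arc 4: start y=0.000, vy=13.576 → t=2.771, apex=9.403, x_land=197.374, impact vy=-13.576
  bounce: vy ← 0.76·13.576 = 10.317
Arc 5: start y=0.000, vy=10.317 → t=2.106, apex=5.431, x_land=222.094, impact vy=-10.317
  bounce: vy ← 0.76·10.317 = 7.841
Arc 6: start y=0.000, vy=7.841 → t=1.600, apex=3.137, x_land=240.881, impact vy=-7.841
  bounce: vy ← 0.76·7.841 = 5.959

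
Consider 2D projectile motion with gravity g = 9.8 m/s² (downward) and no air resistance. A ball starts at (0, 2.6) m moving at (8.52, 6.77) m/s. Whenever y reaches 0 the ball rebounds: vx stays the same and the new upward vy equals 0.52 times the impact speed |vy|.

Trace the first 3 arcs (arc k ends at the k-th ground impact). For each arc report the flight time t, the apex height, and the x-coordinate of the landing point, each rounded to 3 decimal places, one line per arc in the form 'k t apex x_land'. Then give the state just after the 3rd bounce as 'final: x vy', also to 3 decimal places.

1 1.695 4.938 14.439
2 1.044 1.335 23.335
3 0.543 0.361 27.960
final: 27.960 1.383

Arc 1: start y=2.600, vy=6.770 → t=1.695, apex=4.938, x_land=14.439, impact vy=-9.838
  bounce: vy ← 0.52·9.838 = 5.116
Arc 2: start y=0.000, vy=5.116 → t=1.044, apex=1.335, x_land=23.335, impact vy=-5.116
  bounce: vy ← 0.52·5.116 = 2.660
Arc 3: start y=0.000, vy=2.660 → t=0.543, apex=0.361, x_land=27.960, impact vy=-2.660
  bounce: vy ← 0.52·2.660 = 1.383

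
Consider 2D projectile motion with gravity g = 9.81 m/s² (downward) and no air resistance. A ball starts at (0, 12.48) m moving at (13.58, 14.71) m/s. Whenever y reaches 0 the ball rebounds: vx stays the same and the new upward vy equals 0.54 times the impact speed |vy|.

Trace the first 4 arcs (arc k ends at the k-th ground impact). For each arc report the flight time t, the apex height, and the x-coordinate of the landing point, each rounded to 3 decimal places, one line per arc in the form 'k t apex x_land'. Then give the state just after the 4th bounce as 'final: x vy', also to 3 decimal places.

Arc 1: start y=12.480, vy=14.710 → t=3.689, apex=23.509, x_land=50.093, impact vy=-21.477
  bounce: vy ← 0.54·21.477 = 11.597
Arc 2: start y=0.000, vy=11.597 → t=2.364, apex=6.855, x_land=82.201, impact vy=-11.597
  bounce: vy ← 0.54·11.597 = 6.263
Arc 3: start y=0.000, vy=6.263 → t=1.277, apex=1.999, x_land=99.540, impact vy=-6.263
  bounce: vy ← 0.54·6.263 = 3.382
Arc 4: start y=0.000, vy=3.382 → t=0.689, apex=0.583, x_land=108.903, impact vy=-3.382
  bounce: vy ← 0.54·3.382 = 1.826

1 3.689 23.509 50.093
2 2.364 6.855 82.201
3 1.277 1.999 99.540
4 0.689 0.583 108.903
final: 108.903 1.826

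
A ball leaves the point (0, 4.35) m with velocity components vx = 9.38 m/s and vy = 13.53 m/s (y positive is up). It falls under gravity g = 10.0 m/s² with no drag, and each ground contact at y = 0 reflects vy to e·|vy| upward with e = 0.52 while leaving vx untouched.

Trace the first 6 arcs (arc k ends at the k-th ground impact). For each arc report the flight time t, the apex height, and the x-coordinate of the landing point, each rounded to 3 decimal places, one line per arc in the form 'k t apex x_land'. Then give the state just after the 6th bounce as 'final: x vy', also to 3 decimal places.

Arc 1: start y=4.350, vy=13.530 → t=2.996, apex=13.503, x_land=28.106, impact vy=-16.434
  bounce: vy ← 0.52·16.434 = 8.545
Arc 2: start y=0.000, vy=8.545 → t=1.709, apex=3.651, x_land=44.137, impact vy=-8.545
  bounce: vy ← 0.52·8.545 = 4.444
Arc 3: start y=0.000, vy=4.444 → t=0.889, apex=0.987, x_land=52.473, impact vy=-4.444
  bounce: vy ← 0.52·4.444 = 2.311
Arc 4: start y=0.000, vy=2.311 → t=0.462, apex=0.267, x_land=56.808, impact vy=-2.311
  bounce: vy ← 0.52·2.311 = 1.202
Arc 5: start y=0.000, vy=1.202 → t=0.240, apex=0.072, x_land=59.062, impact vy=-1.202
  bounce: vy ← 0.52·1.202 = 0.625
Arc 6: start y=0.000, vy=0.625 → t=0.125, apex=0.020, x_land=60.234, impact vy=-0.625
  bounce: vy ← 0.52·0.625 = 0.325

1 2.996 13.503 28.106
2 1.709 3.651 44.137
3 0.889 0.987 52.473
4 0.462 0.267 56.808
5 0.240 0.072 59.062
6 0.125 0.020 60.234
final: 60.234 0.325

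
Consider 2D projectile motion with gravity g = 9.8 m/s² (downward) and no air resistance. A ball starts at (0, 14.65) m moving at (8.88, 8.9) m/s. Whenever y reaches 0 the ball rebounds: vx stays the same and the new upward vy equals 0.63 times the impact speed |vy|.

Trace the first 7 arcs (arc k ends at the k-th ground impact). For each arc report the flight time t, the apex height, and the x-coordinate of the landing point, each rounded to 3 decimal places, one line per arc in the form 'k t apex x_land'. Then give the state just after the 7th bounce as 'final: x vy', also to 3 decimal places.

1 2.861 18.691 25.408
2 2.461 7.419 47.261
3 1.550 2.944 61.028
4 0.977 1.169 69.701
5 0.615 0.464 75.165
6 0.388 0.184 78.608
7 0.244 0.073 80.777
final: 80.777 0.754

Arc 1: start y=14.650, vy=8.900 → t=2.861, apex=18.691, x_land=25.408, impact vy=-19.140
  bounce: vy ← 0.63·19.140 = 12.058
Arc 2: start y=0.000, vy=12.058 → t=2.461, apex=7.419, x_land=47.261, impact vy=-12.058
  bounce: vy ← 0.63·12.058 = 7.597
Arc 3: start y=0.000, vy=7.597 → t=1.550, apex=2.944, x_land=61.028, impact vy=-7.597
  bounce: vy ← 0.63·7.597 = 4.786
Arc 4: start y=0.000, vy=4.786 → t=0.977, apex=1.169, x_land=69.701, impact vy=-4.786
  bounce: vy ← 0.63·4.786 = 3.015
Arc 5: start y=0.000, vy=3.015 → t=0.615, apex=0.464, x_land=75.165, impact vy=-3.015
  bounce: vy ← 0.63·3.015 = 1.900
Arc 6: start y=0.000, vy=1.900 → t=0.388, apex=0.184, x_land=78.608, impact vy=-1.900
  bounce: vy ← 0.63·1.900 = 1.197
Arc 7: start y=0.000, vy=1.197 → t=0.244, apex=0.073, x_land=80.777, impact vy=-1.197
  bounce: vy ← 0.63·1.197 = 0.754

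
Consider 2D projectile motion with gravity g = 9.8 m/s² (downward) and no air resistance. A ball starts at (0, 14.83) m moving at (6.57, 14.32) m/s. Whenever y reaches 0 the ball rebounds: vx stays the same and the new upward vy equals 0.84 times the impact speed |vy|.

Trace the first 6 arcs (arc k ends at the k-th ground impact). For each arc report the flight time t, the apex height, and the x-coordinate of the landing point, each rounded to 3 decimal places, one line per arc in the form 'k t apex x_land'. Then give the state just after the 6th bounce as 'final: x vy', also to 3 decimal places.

Arc 1: start y=14.830, vy=14.320 → t=3.733, apex=25.292, x_land=24.527, impact vy=-22.265
  bounce: vy ← 0.84·22.265 = 18.703
Arc 2: start y=0.000, vy=18.703 → t=3.817, apex=17.846, x_land=49.604, impact vy=-18.703
  bounce: vy ← 0.84·18.703 = 15.710
Arc 3: start y=0.000, vy=15.710 → t=3.206, apex=12.592, x_land=70.668, impact vy=-15.710
  bounce: vy ← 0.84·15.710 = 13.197
Arc 4: start y=0.000, vy=13.197 → t=2.693, apex=8.885, x_land=88.362, impact vy=-13.197
  bounce: vy ← 0.84·13.197 = 11.085
Arc 5: start y=0.000, vy=11.085 → t=2.262, apex=6.269, x_land=103.225, impact vy=-11.085
  bounce: vy ← 0.84·11.085 = 9.311
Arc 6: start y=0.000, vy=9.311 → t=1.900, apex=4.424, x_land=115.710, impact vy=-9.311
  bounce: vy ← 0.84·9.311 = 7.822

1 3.733 25.292 24.527
2 3.817 17.846 49.604
3 3.206 12.592 70.668
4 2.693 8.885 88.362
5 2.262 6.269 103.225
6 1.900 4.424 115.710
final: 115.710 7.822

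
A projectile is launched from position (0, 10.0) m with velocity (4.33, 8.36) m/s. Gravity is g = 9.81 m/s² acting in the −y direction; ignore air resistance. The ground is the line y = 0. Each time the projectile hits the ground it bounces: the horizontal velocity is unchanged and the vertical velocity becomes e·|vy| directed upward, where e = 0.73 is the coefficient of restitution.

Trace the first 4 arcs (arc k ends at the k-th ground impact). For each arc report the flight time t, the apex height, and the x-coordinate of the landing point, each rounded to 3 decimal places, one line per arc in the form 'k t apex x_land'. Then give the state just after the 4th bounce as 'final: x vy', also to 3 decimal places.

Arc 1: start y=10.000, vy=8.360 → t=2.515, apex=13.562, x_land=10.890, impact vy=-16.312
  bounce: vy ← 0.73·16.312 = 11.908
Arc 2: start y=0.000, vy=11.908 → t=2.428, apex=7.227, x_land=21.402, impact vy=-11.908
  bounce: vy ← 0.73·11.908 = 8.693
Arc 3: start y=0.000, vy=8.693 → t=1.772, apex=3.851, x_land=29.076, impact vy=-8.693
  bounce: vy ← 0.73·8.693 = 6.346
Arc 4: start y=0.000, vy=6.346 → t=1.294, apex=2.052, x_land=34.678, impact vy=-6.346
  bounce: vy ← 0.73·6.346 = 4.632

1 2.515 13.562 10.890
2 2.428 7.227 21.402
3 1.772 3.851 29.076
4 1.294 2.052 34.678
final: 34.678 4.632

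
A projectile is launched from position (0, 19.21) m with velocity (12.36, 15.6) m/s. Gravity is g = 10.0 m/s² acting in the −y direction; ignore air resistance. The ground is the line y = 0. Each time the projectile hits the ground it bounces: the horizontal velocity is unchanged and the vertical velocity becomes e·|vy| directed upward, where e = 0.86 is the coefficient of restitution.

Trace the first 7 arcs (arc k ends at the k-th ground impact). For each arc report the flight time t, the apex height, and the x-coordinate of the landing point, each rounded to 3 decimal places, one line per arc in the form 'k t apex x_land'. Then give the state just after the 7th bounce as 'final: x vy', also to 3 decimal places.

1 4.065 31.378 50.245
2 4.309 23.207 103.502
3 3.706 17.164 149.302
4 3.187 12.695 188.691
5 2.741 9.389 222.565
6 2.357 6.944 251.697
7 2.027 5.136 276.751
final: 276.751 8.716

Arc 1: start y=19.210, vy=15.600 → t=4.065, apex=31.378, x_land=50.245, impact vy=-25.051
  bounce: vy ← 0.86·25.051 = 21.544
Arc 2: start y=0.000, vy=21.544 → t=4.309, apex=23.207, x_land=103.502, impact vy=-21.544
  bounce: vy ← 0.86·21.544 = 18.528
Arc 3: start y=0.000, vy=18.528 → t=3.706, apex=17.164, x_land=149.302, impact vy=-18.528
  bounce: vy ← 0.86·18.528 = 15.934
Arc 4: start y=0.000, vy=15.934 → t=3.187, apex=12.695, x_land=188.691, impact vy=-15.934
  bounce: vy ← 0.86·15.934 = 13.703
Arc 5: start y=0.000, vy=13.703 → t=2.741, apex=9.389, x_land=222.565, impact vy=-13.703
  bounce: vy ← 0.86·13.703 = 11.785
Arc 6: start y=0.000, vy=11.785 → t=2.357, apex=6.944, x_land=251.697, impact vy=-11.785
  bounce: vy ← 0.86·11.785 = 10.135
Arc 7: start y=0.000, vy=10.135 → t=2.027, apex=5.136, x_land=276.751, impact vy=-10.135
  bounce: vy ← 0.86·10.135 = 8.716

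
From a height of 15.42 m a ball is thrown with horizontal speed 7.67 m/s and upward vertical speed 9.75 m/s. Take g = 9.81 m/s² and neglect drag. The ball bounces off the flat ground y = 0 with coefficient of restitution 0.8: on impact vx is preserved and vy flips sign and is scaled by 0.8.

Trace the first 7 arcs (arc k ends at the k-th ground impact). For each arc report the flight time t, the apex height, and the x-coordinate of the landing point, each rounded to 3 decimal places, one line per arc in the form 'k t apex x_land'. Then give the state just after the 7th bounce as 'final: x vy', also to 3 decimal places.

1 3.027 20.265 23.213
2 3.252 12.970 48.158
3 2.602 8.301 68.113
4 2.081 5.312 84.077
5 1.665 3.400 96.849
6 1.332 2.176 107.066
7 1.066 1.393 115.240
final: 115.240 4.182

Arc 1: start y=15.420, vy=9.750 → t=3.027, apex=20.265, x_land=23.213, impact vy=-19.940
  bounce: vy ← 0.8·19.940 = 15.952
Arc 2: start y=0.000, vy=15.952 → t=3.252, apex=12.970, x_land=48.158, impact vy=-15.952
  bounce: vy ← 0.8·15.952 = 12.762
Arc 3: start y=0.000, vy=12.762 → t=2.602, apex=8.301, x_land=68.113, impact vy=-12.762
  bounce: vy ← 0.8·12.762 = 10.209
Arc 4: start y=0.000, vy=10.209 → t=2.081, apex=5.312, x_land=84.077, impact vy=-10.209
  bounce: vy ← 0.8·10.209 = 8.167
Arc 5: start y=0.000, vy=8.167 → t=1.665, apex=3.400, x_land=96.849, impact vy=-8.167
  bounce: vy ← 0.8·8.167 = 6.534
Arc 6: start y=0.000, vy=6.534 → t=1.332, apex=2.176, x_land=107.066, impact vy=-6.534
  bounce: vy ← 0.8·6.534 = 5.227
Arc 7: start y=0.000, vy=5.227 → t=1.066, apex=1.393, x_land=115.240, impact vy=-5.227
  bounce: vy ← 0.8·5.227 = 4.182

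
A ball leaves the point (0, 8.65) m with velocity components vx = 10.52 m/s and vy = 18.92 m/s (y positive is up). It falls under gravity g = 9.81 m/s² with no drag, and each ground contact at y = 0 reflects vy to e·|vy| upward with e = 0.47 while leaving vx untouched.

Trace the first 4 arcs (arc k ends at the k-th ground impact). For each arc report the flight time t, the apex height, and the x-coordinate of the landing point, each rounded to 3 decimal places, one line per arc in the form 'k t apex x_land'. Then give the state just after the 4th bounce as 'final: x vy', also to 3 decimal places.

1 4.270 26.895 44.923
2 2.201 5.941 68.079
3 1.035 1.312 78.962
4 0.486 0.290 84.077
final: 84.077 1.121

Arc 1: start y=8.650, vy=18.920 → t=4.270, apex=26.895, x_land=44.923, impact vy=-22.971
  bounce: vy ← 0.47·22.971 = 10.796
Arc 2: start y=0.000, vy=10.796 → t=2.201, apex=5.941, x_land=68.079, impact vy=-10.796
  bounce: vy ← 0.47·10.796 = 5.074
Arc 3: start y=0.000, vy=5.074 → t=1.035, apex=1.312, x_land=78.962, impact vy=-5.074
  bounce: vy ← 0.47·5.074 = 2.385
Arc 4: start y=0.000, vy=2.385 → t=0.486, apex=0.290, x_land=84.077, impact vy=-2.385
  bounce: vy ← 0.47·2.385 = 1.121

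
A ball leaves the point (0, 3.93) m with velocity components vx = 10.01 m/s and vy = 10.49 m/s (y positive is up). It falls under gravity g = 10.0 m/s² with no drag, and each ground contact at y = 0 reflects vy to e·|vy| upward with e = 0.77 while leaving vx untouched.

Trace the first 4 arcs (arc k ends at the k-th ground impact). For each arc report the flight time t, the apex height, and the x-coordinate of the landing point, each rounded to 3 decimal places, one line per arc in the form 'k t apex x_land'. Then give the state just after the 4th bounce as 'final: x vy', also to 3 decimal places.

1 2.422 9.432 24.249
2 2.115 5.592 45.421
3 1.629 3.316 61.724
4 1.254 1.966 74.277
final: 74.277 4.828

Arc 1: start y=3.930, vy=10.490 → t=2.422, apex=9.432, x_land=24.249, impact vy=-13.735
  bounce: vy ← 0.77·13.735 = 10.576
Arc 2: start y=0.000, vy=10.576 → t=2.115, apex=5.592, x_land=45.421, impact vy=-10.576
  bounce: vy ← 0.77·10.576 = 8.143
Arc 3: start y=0.000, vy=8.143 → t=1.629, apex=3.316, x_land=61.724, impact vy=-8.143
  bounce: vy ← 0.77·8.143 = 6.270
Arc 4: start y=0.000, vy=6.270 → t=1.254, apex=1.966, x_land=74.277, impact vy=-6.270
  bounce: vy ← 0.77·6.270 = 4.828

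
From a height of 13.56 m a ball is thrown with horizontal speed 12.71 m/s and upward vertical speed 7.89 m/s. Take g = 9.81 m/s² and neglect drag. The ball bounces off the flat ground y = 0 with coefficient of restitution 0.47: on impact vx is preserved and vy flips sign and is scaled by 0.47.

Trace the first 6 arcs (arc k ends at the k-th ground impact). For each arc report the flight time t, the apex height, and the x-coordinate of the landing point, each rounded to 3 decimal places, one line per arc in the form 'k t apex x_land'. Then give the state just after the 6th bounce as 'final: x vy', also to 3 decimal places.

1 2.651 16.733 33.698
2 1.736 3.696 55.765
3 0.816 0.817 66.136
4 0.384 0.180 71.010
5 0.180 0.040 73.302
6 0.085 0.009 74.378
final: 74.378 0.195

Arc 1: start y=13.560, vy=7.890 → t=2.651, apex=16.733, x_land=33.698, impact vy=-18.119
  bounce: vy ← 0.47·18.119 = 8.516
Arc 2: start y=0.000, vy=8.516 → t=1.736, apex=3.696, x_land=55.765, impact vy=-8.516
  bounce: vy ← 0.47·8.516 = 4.002
Arc 3: start y=0.000, vy=4.002 → t=0.816, apex=0.817, x_land=66.136, impact vy=-4.002
  bounce: vy ← 0.47·4.002 = 1.881
Arc 4: start y=0.000, vy=1.881 → t=0.384, apex=0.180, x_land=71.010, impact vy=-1.881
  bounce: vy ← 0.47·1.881 = 0.884
Arc 5: start y=0.000, vy=0.884 → t=0.180, apex=0.040, x_land=73.302, impact vy=-0.884
  bounce: vy ← 0.47·0.884 = 0.416
Arc 6: start y=0.000, vy=0.416 → t=0.085, apex=0.009, x_land=74.378, impact vy=-0.416
  bounce: vy ← 0.47·0.416 = 0.195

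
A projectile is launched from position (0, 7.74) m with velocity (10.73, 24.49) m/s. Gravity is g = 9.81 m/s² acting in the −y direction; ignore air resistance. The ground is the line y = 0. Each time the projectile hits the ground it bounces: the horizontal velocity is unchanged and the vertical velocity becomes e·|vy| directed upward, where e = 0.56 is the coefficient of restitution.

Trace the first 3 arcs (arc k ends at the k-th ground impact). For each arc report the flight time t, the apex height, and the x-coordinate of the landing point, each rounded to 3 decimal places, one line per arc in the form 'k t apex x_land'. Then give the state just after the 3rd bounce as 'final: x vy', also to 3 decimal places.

Arc 1: start y=7.740, vy=24.490 → t=5.291, apex=38.309, x_land=56.773, impact vy=-27.416
  bounce: vy ← 0.56·27.416 = 15.353
Arc 2: start y=0.000, vy=15.353 → t=3.130, apex=12.014, x_land=90.359, impact vy=-15.353
  bounce: vy ← 0.56·15.353 = 8.598
Arc 3: start y=0.000, vy=8.598 → t=1.753, apex=3.767, x_land=109.166, impact vy=-8.598
  bounce: vy ← 0.56·8.598 = 4.815

1 5.291 38.309 56.773
2 3.130 12.014 90.359
3 1.753 3.767 109.166
final: 109.166 4.815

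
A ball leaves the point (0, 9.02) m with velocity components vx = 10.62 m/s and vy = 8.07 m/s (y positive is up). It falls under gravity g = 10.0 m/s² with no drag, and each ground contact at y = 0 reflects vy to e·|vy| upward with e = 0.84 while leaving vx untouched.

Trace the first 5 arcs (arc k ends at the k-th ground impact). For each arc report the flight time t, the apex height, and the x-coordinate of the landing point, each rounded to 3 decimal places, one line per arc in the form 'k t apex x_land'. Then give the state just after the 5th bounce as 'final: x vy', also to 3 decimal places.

1 2.374 12.276 25.211
2 2.632 8.662 53.167
3 2.211 6.112 76.651
4 1.857 4.313 96.377
5 1.560 3.043 112.947
final: 112.947 6.553

Arc 1: start y=9.020, vy=8.070 → t=2.374, apex=12.276, x_land=25.211, impact vy=-15.669
  bounce: vy ← 0.84·15.669 = 13.162
Arc 2: start y=0.000, vy=13.162 → t=2.632, apex=8.662, x_land=53.167, impact vy=-13.162
  bounce: vy ← 0.84·13.162 = 11.056
Arc 3: start y=0.000, vy=11.056 → t=2.211, apex=6.112, x_land=76.651, impact vy=-11.056
  bounce: vy ← 0.84·11.056 = 9.287
Arc 4: start y=0.000, vy=9.287 → t=1.857, apex=4.313, x_land=96.377, impact vy=-9.287
  bounce: vy ← 0.84·9.287 = 7.801
Arc 5: start y=0.000, vy=7.801 → t=1.560, apex=3.043, x_land=112.947, impact vy=-7.801
  bounce: vy ← 0.84·7.801 = 6.553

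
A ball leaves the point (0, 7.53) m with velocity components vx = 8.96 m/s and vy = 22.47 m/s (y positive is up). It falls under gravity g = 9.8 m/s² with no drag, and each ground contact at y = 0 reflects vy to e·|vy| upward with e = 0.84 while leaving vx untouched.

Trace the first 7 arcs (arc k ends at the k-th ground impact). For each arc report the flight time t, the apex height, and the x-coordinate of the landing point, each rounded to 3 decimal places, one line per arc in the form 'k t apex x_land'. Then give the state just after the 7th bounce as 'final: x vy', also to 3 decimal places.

1 4.899 33.290 43.898
2 4.379 23.490 83.134
3 3.678 16.574 116.091
4 3.090 11.695 143.776
5 2.595 8.252 167.031
6 2.180 5.823 186.565
7 1.831 4.108 202.974
final: 202.974 7.538

Arc 1: start y=7.530, vy=22.470 → t=4.899, apex=33.290, x_land=43.898, impact vy=-25.544
  bounce: vy ← 0.84·25.544 = 21.457
Arc 2: start y=0.000, vy=21.457 → t=4.379, apex=23.490, x_land=83.134, impact vy=-21.457
  bounce: vy ← 0.84·21.457 = 18.024
Arc 3: start y=0.000, vy=18.024 → t=3.678, apex=16.574, x_land=116.091, impact vy=-18.024
  bounce: vy ← 0.84·18.024 = 15.140
Arc 4: start y=0.000, vy=15.140 → t=3.090, apex=11.695, x_land=143.776, impact vy=-15.140
  bounce: vy ← 0.84·15.140 = 12.718
Arc 5: start y=0.000, vy=12.718 → t=2.595, apex=8.252, x_land=167.031, impact vy=-12.718
  bounce: vy ← 0.84·12.718 = 10.683
Arc 6: start y=0.000, vy=10.683 → t=2.180, apex=5.823, x_land=186.565, impact vy=-10.683
  bounce: vy ← 0.84·10.683 = 8.974
Arc 7: start y=0.000, vy=8.974 → t=1.831, apex=4.108, x_land=202.974, impact vy=-8.974
  bounce: vy ← 0.84·8.974 = 7.538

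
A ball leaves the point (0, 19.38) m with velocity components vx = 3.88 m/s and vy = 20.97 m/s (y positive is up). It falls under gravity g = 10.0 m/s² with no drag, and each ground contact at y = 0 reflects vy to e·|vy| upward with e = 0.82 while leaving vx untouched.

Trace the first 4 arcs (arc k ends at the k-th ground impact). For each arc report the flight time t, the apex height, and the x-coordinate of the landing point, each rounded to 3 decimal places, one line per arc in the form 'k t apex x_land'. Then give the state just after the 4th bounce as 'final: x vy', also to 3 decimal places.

Arc 1: start y=19.380, vy=20.970 → t=4.973, apex=41.367, x_land=19.297, impact vy=-28.764
  bounce: vy ← 0.82·28.764 = 23.586
Arc 2: start y=0.000, vy=23.586 → t=4.717, apex=27.815, x_land=37.599, impact vy=-23.586
  bounce: vy ← 0.82·23.586 = 19.341
Arc 3: start y=0.000, vy=19.341 → t=3.868, apex=18.703, x_land=52.608, impact vy=-19.341
  bounce: vy ← 0.82·19.341 = 15.859
Arc 4: start y=0.000, vy=15.859 → t=3.172, apex=12.576, x_land=64.915, impact vy=-15.859
  bounce: vy ← 0.82·15.859 = 13.005

1 4.973 41.367 19.297
2 4.717 27.815 37.599
3 3.868 18.703 52.608
4 3.172 12.576 64.915
final: 64.915 13.005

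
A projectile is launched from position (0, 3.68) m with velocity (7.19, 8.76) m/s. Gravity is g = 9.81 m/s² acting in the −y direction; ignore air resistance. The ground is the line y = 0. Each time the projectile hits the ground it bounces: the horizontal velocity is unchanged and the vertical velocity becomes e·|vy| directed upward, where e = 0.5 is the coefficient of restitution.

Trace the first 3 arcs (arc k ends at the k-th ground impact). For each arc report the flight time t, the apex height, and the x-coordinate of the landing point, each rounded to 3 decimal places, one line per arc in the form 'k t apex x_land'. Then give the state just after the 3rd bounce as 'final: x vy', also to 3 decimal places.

1 2.137 7.591 15.365
2 1.244 1.898 24.310
3 0.622 0.474 28.782
final: 28.782 1.526

Arc 1: start y=3.680, vy=8.760 → t=2.137, apex=7.591, x_land=15.365, impact vy=-12.204
  bounce: vy ← 0.5·12.204 = 6.102
Arc 2: start y=0.000, vy=6.102 → t=1.244, apex=1.898, x_land=24.310, impact vy=-6.102
  bounce: vy ← 0.5·6.102 = 3.051
Arc 3: start y=0.000, vy=3.051 → t=0.622, apex=0.474, x_land=28.782, impact vy=-3.051
  bounce: vy ← 0.5·3.051 = 1.526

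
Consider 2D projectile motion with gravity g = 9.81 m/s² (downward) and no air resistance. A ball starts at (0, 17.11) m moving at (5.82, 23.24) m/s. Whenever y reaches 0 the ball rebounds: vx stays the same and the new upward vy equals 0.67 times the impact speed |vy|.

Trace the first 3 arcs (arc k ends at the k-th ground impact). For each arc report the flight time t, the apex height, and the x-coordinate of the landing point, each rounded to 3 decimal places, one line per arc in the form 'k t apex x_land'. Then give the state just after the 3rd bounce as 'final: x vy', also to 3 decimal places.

Arc 1: start y=17.110, vy=23.240 → t=5.386, apex=44.638, x_land=31.345, impact vy=-29.594
  bounce: vy ← 0.67·29.594 = 19.828
Arc 2: start y=0.000, vy=19.828 → t=4.042, apex=20.038, x_land=54.872, impact vy=-19.828
  bounce: vy ← 0.67·19.828 = 13.285
Arc 3: start y=0.000, vy=13.285 → t=2.708, apex=8.995, x_land=70.634, impact vy=-13.285
  bounce: vy ← 0.67·13.285 = 8.901

1 5.386 44.638 31.345
2 4.042 20.038 54.872
3 2.708 8.995 70.634
final: 70.634 8.901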